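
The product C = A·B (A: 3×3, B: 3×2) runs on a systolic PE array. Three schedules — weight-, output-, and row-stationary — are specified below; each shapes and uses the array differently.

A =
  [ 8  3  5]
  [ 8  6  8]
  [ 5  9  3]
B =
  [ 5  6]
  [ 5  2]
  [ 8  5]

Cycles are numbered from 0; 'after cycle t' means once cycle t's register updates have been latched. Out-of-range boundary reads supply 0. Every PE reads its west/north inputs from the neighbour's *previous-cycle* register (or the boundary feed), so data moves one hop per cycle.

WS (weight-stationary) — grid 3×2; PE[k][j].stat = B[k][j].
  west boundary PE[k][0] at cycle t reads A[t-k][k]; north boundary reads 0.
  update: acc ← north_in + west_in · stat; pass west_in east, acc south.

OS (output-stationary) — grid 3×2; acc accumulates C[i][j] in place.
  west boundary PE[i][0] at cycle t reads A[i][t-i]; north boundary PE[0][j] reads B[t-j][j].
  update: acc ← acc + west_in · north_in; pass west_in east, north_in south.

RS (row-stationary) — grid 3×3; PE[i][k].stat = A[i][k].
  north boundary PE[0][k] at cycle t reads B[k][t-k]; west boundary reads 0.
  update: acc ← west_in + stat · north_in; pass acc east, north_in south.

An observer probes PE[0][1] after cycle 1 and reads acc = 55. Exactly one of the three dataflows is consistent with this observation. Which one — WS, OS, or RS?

WS (3×2 grid), PE[0][1]:
  0: (0,1).acc=0  regs=<0,0>
  1: (0,1).acc=48  regs=<8,48>
OS (3×2 grid), PE[0][1]:
  0: (0,1).acc=0  regs=<0,0>
  1: (0,1).acc=48  regs=<8,6>
RS (3×3 grid), PE[0][1]:
  0: (0,1).acc=0  regs=<0,0>
  1: (0,1).acc=55  regs=<55,5>

dataflow = RS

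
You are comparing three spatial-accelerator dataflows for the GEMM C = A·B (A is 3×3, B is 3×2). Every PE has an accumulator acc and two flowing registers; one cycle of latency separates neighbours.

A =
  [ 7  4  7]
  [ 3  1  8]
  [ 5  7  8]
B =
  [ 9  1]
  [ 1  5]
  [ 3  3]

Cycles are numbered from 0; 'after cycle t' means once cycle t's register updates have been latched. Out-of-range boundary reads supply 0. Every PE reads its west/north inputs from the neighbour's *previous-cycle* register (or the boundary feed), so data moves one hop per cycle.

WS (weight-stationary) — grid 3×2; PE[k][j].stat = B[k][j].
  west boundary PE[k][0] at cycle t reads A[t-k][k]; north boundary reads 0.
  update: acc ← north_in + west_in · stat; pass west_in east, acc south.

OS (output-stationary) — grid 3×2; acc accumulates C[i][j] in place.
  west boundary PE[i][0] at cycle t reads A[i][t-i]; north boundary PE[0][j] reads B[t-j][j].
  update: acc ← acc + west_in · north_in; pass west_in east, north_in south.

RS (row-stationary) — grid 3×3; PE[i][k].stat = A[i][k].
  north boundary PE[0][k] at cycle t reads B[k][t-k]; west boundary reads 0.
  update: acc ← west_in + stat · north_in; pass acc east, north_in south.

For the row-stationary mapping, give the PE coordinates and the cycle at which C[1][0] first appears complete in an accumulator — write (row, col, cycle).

(row, col, cycle) = (1, 2, 3)

RS — PE[1][2] is where C[1][0] collects:
  [0] (1,2) acc=0 (h:0 v:0)
  [1] (1,2) acc=0 (h:0 v:0)
  [2] (1,2) acc=0 (h:0 v:0)
  [3] (1,2) acc=52 (h:52 v:3)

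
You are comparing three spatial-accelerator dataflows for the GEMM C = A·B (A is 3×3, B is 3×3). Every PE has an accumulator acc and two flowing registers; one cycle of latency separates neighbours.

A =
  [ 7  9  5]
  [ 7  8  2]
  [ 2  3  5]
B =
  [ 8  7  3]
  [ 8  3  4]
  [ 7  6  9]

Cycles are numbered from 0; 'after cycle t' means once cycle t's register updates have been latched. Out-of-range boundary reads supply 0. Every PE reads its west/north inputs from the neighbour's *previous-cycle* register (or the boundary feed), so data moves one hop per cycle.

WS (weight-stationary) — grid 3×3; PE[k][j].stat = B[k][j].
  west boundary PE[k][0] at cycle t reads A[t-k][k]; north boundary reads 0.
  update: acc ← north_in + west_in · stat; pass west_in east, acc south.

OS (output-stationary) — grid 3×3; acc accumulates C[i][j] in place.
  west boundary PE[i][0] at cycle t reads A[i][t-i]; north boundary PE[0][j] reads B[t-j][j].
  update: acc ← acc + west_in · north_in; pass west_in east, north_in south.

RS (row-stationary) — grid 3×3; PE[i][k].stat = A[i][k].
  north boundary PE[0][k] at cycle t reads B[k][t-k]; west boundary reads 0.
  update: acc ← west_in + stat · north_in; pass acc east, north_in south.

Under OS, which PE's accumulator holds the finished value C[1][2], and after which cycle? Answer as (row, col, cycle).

OS: C[1][2] accumulates in PE[1][2]:
  t=0 PE[1][2]: acc=0 h=0 v=0
  t=1 PE[1][2]: acc=0 h=0 v=0
  t=2 PE[1][2]: acc=0 h=0 v=0
  t=3 PE[1][2]: acc=21 h=7 v=3
  t=4 PE[1][2]: acc=53 h=8 v=4
  t=5 PE[1][2]: acc=71 h=2 v=9

(row, col, cycle) = (1, 2, 5)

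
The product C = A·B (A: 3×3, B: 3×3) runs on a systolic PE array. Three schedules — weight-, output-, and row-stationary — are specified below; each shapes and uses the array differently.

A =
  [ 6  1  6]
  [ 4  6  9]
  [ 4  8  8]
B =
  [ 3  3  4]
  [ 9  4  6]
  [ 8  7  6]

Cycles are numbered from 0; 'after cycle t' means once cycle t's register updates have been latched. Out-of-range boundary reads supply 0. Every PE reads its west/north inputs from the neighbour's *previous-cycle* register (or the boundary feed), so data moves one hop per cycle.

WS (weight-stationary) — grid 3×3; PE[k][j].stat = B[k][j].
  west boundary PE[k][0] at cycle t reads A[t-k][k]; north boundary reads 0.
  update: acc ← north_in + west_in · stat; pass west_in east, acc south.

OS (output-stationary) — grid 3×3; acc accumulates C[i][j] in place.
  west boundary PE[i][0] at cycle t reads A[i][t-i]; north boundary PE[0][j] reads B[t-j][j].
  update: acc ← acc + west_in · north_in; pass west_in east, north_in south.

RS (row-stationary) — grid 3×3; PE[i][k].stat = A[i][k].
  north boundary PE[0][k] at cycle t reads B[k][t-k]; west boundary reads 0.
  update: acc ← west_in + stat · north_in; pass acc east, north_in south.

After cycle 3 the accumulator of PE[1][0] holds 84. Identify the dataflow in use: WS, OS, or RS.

dataflow = WS

Under WS (3×3), PE[1][0]:
  [0] (1,0) acc=0 (h:0 v:0)
  [1] (1,0) acc=27 (h:1 v:27)
  [2] (1,0) acc=66 (h:6 v:66)
  [3] (1,0) acc=84 (h:8 v:84)
Under OS (3×3), PE[1][0]:
  [0] (1,0) acc=0 (h:0 v:0)
  [1] (1,0) acc=12 (h:4 v:3)
  [2] (1,0) acc=66 (h:6 v:9)
  [3] (1,0) acc=138 (h:9 v:8)
Under RS (3×3), PE[1][0]:
  [0] (1,0) acc=0 (h:0 v:0)
  [1] (1,0) acc=12 (h:12 v:3)
  [2] (1,0) acc=12 (h:12 v:3)
  [3] (1,0) acc=16 (h:16 v:4)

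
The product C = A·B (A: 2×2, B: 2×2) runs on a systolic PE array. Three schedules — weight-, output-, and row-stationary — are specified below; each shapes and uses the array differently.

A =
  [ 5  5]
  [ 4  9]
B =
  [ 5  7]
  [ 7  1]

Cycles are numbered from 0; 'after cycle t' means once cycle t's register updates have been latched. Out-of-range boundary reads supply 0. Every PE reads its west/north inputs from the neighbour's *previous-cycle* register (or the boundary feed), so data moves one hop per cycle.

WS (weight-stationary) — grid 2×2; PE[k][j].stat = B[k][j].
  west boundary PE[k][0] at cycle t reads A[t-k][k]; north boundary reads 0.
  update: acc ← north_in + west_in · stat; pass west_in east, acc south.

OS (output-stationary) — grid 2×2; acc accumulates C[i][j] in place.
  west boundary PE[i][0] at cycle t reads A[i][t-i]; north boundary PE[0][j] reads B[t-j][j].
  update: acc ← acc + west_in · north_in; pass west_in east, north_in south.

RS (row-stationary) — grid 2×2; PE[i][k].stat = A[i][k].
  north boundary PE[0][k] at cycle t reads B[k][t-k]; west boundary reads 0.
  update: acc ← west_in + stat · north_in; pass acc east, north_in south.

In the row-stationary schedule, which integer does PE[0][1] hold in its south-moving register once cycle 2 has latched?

register = 1

RS on a 2×2 grid — tracing PE[0][1] and its feeders:
  step 0 · PE0,0: acc=25; fwd→25 fwd↓5
  step 0 · PE0,1: acc=0; fwd→0 fwd↓0
  step 1 · PE0,0: acc=35; fwd→35 fwd↓7
  step 1 · PE0,1: acc=60; fwd→60 fwd↓7
  step 2 · PE0,0: acc=0; fwd→0 fwd↓0
  step 2 · PE0,1: acc=40; fwd→40 fwd↓1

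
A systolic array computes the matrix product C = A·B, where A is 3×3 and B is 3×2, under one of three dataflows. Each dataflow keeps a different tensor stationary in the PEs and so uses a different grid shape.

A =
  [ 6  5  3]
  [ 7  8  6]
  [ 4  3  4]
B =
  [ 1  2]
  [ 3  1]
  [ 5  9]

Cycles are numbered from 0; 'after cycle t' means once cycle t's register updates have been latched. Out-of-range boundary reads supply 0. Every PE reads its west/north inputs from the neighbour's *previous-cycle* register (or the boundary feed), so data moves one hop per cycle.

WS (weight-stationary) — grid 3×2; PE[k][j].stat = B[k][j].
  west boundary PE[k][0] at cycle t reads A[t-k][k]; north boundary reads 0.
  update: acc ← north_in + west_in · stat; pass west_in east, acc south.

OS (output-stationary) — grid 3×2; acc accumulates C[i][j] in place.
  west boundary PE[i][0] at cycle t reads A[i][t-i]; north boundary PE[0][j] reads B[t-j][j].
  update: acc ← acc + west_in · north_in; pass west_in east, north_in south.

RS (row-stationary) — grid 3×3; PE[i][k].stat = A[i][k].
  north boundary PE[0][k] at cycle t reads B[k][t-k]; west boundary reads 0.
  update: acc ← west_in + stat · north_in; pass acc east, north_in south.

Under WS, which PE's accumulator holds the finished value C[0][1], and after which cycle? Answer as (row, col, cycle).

(row, col, cycle) = (2, 1, 3)

WS — PE[2][1] is where C[0][1] collects:
  @0  [2,1]  acc 0  |  →0  ↓0
  @1  [2,1]  acc 0  |  →0  ↓0
  @2  [2,1]  acc 0  |  →0  ↓0
  @3  [2,1]  acc 44  |  →3  ↓44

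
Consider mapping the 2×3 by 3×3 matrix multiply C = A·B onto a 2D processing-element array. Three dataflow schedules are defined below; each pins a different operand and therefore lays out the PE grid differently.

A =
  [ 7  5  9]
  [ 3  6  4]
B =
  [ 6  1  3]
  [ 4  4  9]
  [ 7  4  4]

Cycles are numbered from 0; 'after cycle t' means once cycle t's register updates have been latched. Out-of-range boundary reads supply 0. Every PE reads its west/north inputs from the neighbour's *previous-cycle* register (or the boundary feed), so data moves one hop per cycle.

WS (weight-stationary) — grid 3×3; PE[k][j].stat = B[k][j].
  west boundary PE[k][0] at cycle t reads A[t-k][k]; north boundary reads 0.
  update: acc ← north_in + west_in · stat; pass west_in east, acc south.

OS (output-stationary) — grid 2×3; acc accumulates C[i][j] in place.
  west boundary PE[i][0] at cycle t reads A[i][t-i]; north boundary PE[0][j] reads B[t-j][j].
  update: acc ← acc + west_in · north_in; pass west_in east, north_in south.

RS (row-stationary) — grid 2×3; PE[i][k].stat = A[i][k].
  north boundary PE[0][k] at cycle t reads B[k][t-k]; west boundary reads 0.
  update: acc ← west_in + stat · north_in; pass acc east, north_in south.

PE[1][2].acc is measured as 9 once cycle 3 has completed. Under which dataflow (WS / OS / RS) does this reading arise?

dataflow = OS

Under WS (3×3), PE[1][2]:
  @0  [1,2]  acc 0  |  →0  ↓0
  @1  [1,2]  acc 0  |  →0  ↓0
  @2  [1,2]  acc 0  |  →0  ↓0
  @3  [1,2]  acc 66  |  →5  ↓66
Under OS (2×3), PE[1][2]:
  @0  [1,2]  acc 0  |  →0  ↓0
  @1  [1,2]  acc 0  |  →0  ↓0
  @2  [1,2]  acc 0  |  →0  ↓0
  @3  [1,2]  acc 9  |  →3  ↓3
Under RS (2×3), PE[1][2]:
  @0  [1,2]  acc 0  |  →0  ↓0
  @1  [1,2]  acc 0  |  →0  ↓0
  @2  [1,2]  acc 0  |  →0  ↓0
  @3  [1,2]  acc 70  |  →70  ↓7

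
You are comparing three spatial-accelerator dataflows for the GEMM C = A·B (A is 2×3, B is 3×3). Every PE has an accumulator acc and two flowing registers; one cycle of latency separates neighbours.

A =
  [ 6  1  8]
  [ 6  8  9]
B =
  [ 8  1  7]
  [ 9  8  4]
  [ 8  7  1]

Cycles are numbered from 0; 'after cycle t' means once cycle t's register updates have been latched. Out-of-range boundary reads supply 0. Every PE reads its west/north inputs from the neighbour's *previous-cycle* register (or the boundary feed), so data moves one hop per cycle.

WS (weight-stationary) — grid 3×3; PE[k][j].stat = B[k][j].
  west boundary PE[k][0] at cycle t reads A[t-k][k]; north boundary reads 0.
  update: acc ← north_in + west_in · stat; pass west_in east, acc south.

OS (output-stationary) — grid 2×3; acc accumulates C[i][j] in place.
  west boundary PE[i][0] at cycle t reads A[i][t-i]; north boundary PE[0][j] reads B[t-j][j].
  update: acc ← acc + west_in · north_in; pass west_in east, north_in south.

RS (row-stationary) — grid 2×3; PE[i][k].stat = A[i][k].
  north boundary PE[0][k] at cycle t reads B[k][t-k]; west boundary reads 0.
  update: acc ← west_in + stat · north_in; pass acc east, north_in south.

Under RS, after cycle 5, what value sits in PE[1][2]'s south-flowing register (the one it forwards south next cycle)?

register = 1

RS on a 2×3 grid — tracing PE[1][2] and its feeders:
  @0  [0,2]  acc 0  |  →0  ↓0
  @0  [1,1]  acc 0  |  →0  ↓0
  @0  [1,2]  acc 0  |  →0  ↓0
  @1  [0,2]  acc 0  |  →0  ↓0
  @1  [1,1]  acc 0  |  →0  ↓0
  @1  [1,2]  acc 0  |  →0  ↓0
  @2  [0,2]  acc 121  |  →121  ↓8
  @2  [1,1]  acc 120  |  →120  ↓9
  @2  [1,2]  acc 0  |  →0  ↓0
  @3  [0,2]  acc 70  |  →70  ↓7
  @3  [1,1]  acc 70  |  →70  ↓8
  @3  [1,2]  acc 192  |  →192  ↓8
  @4  [0,2]  acc 54  |  →54  ↓1
  @4  [1,1]  acc 74  |  →74  ↓4
  @4  [1,2]  acc 133  |  →133  ↓7
  @5  [0,2]  acc 0  |  →0  ↓0
  @5  [1,1]  acc 0  |  →0  ↓0
  @5  [1,2]  acc 83  |  →83  ↓1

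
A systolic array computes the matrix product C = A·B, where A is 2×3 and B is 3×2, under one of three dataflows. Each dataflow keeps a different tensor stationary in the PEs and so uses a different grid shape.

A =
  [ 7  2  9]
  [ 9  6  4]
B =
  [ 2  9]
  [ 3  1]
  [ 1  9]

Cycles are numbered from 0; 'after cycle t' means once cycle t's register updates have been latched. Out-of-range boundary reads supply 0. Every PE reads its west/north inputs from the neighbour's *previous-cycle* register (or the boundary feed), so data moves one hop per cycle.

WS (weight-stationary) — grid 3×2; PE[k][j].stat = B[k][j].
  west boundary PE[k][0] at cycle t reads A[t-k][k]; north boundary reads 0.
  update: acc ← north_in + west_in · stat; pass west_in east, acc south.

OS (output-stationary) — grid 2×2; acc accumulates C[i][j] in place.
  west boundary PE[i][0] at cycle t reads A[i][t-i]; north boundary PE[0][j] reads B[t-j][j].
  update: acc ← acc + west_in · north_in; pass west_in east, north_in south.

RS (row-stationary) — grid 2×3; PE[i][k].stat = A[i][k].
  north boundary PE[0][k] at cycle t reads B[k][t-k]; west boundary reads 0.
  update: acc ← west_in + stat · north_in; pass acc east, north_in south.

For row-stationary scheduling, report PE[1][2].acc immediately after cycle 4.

PE[1][2].acc = 123

RS (2×3). Following PE[1][2] plus its west/north inputs:
  t=0 PE[0][2]: acc=0 h=0 v=0
  t=0 PE[1][1]: acc=0 h=0 v=0
  t=0 PE[1][2]: acc=0 h=0 v=0
  t=1 PE[0][2]: acc=0 h=0 v=0
  t=1 PE[1][1]: acc=0 h=0 v=0
  t=1 PE[1][2]: acc=0 h=0 v=0
  t=2 PE[0][2]: acc=29 h=29 v=1
  t=2 PE[1][1]: acc=36 h=36 v=3
  t=2 PE[1][2]: acc=0 h=0 v=0
  t=3 PE[0][2]: acc=146 h=146 v=9
  t=3 PE[1][1]: acc=87 h=87 v=1
  t=3 PE[1][2]: acc=40 h=40 v=1
  t=4 PE[0][2]: acc=0 h=0 v=0
  t=4 PE[1][1]: acc=0 h=0 v=0
  t=4 PE[1][2]: acc=123 h=123 v=9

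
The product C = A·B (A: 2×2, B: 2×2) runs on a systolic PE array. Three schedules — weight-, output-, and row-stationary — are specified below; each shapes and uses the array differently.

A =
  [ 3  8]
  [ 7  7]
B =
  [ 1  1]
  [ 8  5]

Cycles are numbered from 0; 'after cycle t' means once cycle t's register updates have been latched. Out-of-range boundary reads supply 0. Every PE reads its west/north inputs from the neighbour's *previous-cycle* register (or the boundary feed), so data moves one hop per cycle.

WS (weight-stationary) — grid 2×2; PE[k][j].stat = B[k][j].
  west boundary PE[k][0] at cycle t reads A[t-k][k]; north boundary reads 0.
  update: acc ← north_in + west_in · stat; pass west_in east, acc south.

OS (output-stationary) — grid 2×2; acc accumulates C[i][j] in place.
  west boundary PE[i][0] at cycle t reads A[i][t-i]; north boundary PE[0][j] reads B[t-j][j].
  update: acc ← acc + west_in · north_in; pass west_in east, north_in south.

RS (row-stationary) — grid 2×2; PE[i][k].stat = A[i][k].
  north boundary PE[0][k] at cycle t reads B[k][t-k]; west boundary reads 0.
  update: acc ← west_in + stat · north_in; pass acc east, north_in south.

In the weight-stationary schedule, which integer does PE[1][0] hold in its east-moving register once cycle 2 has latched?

Tracing WS — 2×2 array, target PE[1][0]:
  after 0 — PE[0][0] acc=3, pass-E 3, pass-S 3
  after 0 — PE[1][0] acc=0, pass-E 0, pass-S 0
  after 1 — PE[0][0] acc=7, pass-E 7, pass-S 7
  after 1 — PE[1][0] acc=67, pass-E 8, pass-S 67
  after 2 — PE[0][0] acc=0, pass-E 0, pass-S 0
  after 2 — PE[1][0] acc=63, pass-E 7, pass-S 63

register = 7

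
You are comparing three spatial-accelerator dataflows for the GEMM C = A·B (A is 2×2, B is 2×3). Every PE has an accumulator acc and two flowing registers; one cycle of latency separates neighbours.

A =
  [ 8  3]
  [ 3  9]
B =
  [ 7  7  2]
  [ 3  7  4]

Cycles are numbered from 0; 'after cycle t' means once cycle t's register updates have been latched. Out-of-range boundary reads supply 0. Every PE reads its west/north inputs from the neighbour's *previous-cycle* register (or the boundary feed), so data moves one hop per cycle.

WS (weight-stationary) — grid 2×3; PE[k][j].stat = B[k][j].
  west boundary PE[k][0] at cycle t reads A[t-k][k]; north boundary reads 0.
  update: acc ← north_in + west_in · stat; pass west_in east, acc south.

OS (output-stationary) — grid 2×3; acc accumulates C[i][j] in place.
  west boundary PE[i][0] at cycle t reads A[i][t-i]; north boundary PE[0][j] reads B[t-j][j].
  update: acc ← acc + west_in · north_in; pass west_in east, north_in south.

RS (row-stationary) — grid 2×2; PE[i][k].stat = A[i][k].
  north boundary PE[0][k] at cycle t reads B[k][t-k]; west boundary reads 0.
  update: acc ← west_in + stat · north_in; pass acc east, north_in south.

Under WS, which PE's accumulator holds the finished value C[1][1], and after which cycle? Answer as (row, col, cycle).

(row, col, cycle) = (1, 1, 3)

Under WS, C[1][1] lands at PE[1][1]:
  @0  [1,1]  acc 0  |  →0  ↓0
  @1  [1,1]  acc 0  |  →0  ↓0
  @2  [1,1]  acc 77  |  →3  ↓77
  @3  [1,1]  acc 84  |  →9  ↓84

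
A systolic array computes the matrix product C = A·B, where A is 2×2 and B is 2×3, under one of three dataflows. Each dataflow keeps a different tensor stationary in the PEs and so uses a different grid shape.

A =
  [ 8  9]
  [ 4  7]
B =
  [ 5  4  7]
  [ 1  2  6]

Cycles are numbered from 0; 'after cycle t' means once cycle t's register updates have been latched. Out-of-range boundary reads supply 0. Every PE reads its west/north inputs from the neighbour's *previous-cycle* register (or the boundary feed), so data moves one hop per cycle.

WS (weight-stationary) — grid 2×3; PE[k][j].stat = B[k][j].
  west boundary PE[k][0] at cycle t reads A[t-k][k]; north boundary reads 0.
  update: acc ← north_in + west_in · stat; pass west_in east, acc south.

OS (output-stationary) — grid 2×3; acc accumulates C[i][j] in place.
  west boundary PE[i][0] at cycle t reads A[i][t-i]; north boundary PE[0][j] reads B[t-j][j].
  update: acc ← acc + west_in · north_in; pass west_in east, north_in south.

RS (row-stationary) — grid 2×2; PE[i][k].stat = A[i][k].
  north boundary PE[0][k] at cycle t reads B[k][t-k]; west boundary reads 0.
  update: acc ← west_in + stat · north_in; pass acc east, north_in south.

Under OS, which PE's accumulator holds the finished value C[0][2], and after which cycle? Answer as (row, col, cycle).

OS — PE[0][2] is where C[0][2] collects:
  c0 r0c2: 0 / 0 / 0
  c1 r0c2: 0 / 0 / 0
  c2 r0c2: 56 / 8 / 7
  c3 r0c2: 110 / 9 / 6

(row, col, cycle) = (0, 2, 3)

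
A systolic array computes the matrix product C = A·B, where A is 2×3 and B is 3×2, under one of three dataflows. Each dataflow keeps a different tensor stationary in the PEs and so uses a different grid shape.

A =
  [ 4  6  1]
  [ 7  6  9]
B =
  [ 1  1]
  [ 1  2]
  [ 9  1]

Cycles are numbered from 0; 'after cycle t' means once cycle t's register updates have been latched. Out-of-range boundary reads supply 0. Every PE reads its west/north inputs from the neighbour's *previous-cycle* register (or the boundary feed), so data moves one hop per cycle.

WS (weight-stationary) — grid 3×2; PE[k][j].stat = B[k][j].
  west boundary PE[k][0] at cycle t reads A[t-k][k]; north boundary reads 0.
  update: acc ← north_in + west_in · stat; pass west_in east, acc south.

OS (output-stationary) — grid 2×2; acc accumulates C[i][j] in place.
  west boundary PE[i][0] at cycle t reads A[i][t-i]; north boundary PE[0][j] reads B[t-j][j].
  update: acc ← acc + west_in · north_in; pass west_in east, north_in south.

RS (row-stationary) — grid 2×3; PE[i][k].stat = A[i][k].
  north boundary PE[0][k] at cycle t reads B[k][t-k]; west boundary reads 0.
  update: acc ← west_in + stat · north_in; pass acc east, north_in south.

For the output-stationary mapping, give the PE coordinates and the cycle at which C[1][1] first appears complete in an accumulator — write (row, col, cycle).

(row, col, cycle) = (1, 1, 4)

OS: C[1][1] accumulates in PE[1][1]:
  @0  [1,1]  acc 0  |  →0  ↓0
  @1  [1,1]  acc 0  |  →0  ↓0
  @2  [1,1]  acc 7  |  →7  ↓1
  @3  [1,1]  acc 19  |  →6  ↓2
  @4  [1,1]  acc 28  |  →9  ↓1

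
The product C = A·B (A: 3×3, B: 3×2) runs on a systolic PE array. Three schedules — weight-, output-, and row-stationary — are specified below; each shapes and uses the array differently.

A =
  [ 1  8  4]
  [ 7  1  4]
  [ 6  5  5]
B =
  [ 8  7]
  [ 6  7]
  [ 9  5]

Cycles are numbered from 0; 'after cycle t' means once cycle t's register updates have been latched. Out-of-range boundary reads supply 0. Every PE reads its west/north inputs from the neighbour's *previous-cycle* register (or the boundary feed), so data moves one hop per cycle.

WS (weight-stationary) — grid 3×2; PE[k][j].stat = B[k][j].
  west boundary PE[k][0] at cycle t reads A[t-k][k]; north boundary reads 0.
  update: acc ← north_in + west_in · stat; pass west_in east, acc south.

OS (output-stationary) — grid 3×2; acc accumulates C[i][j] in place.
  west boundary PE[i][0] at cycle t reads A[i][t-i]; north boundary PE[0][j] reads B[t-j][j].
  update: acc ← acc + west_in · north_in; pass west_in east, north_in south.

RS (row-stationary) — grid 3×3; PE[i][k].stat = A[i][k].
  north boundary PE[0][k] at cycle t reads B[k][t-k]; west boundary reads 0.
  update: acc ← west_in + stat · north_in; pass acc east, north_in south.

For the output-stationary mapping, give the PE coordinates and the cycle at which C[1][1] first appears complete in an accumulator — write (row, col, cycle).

(row, col, cycle) = (1, 1, 4)

Under OS, C[1][1] lands at PE[1][1]:
  0: (1,1).acc=0  regs=<0,0>
  1: (1,1).acc=0  regs=<0,0>
  2: (1,1).acc=49  regs=<7,7>
  3: (1,1).acc=56  regs=<1,7>
  4: (1,1).acc=76  regs=<4,5>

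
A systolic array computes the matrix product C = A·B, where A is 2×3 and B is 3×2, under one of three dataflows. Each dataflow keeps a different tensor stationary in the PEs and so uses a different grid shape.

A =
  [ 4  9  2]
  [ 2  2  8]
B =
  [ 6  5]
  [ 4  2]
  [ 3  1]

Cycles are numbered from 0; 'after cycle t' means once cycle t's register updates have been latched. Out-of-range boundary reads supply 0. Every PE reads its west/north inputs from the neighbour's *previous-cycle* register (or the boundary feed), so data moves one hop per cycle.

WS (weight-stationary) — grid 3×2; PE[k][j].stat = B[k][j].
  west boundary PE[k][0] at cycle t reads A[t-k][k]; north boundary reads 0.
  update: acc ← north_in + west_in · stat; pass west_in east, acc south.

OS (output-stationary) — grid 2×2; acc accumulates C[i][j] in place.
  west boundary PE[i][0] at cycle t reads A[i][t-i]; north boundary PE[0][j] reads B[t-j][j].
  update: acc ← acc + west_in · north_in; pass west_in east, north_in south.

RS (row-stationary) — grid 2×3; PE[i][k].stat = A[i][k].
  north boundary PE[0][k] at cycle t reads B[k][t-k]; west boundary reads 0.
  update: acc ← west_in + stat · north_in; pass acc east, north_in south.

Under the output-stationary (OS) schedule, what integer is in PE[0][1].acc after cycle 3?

OS 2×2: PE[0][1] cycle-by-cycle (with neighbour feeds):
  [0] (0,0) acc=24 (h:4 v:6)
  [0] (0,1) acc=0 (h:0 v:0)
  [1] (0,0) acc=60 (h:9 v:4)
  [1] (0,1) acc=20 (h:4 v:5)
  [2] (0,0) acc=66 (h:2 v:3)
  [2] (0,1) acc=38 (h:9 v:2)
  [3] (0,0) acc=66 (h:0 v:0)
  [3] (0,1) acc=40 (h:2 v:1)

PE[0][1].acc = 40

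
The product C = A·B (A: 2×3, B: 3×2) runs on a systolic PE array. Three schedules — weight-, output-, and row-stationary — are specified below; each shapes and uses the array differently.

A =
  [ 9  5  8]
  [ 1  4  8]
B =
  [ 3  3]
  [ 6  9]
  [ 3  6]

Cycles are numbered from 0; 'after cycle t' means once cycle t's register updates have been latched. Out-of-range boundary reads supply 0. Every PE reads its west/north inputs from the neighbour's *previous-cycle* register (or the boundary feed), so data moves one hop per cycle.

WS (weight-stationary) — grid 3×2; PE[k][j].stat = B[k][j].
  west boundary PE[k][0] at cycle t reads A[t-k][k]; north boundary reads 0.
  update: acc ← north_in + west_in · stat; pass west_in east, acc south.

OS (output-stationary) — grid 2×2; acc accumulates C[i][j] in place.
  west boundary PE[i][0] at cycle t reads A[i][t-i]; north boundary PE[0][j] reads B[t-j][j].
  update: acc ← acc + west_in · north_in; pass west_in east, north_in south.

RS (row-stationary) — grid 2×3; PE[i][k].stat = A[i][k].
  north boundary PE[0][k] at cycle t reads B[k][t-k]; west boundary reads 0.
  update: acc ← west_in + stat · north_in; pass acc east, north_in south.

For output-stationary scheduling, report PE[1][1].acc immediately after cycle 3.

PE[1][1].acc = 39

OS 2×2: PE[1][1] cycle-by-cycle (with neighbour feeds):
  cycle 0: PE[0][1] → acc 0, east 0, south 0
  cycle 0: PE[1][0] → acc 0, east 0, south 0
  cycle 0: PE[1][1] → acc 0, east 0, south 0
  cycle 1: PE[0][1] → acc 27, east 9, south 3
  cycle 1: PE[1][0] → acc 3, east 1, south 3
  cycle 1: PE[1][1] → acc 0, east 0, south 0
  cycle 2: PE[0][1] → acc 72, east 5, south 9
  cycle 2: PE[1][0] → acc 27, east 4, south 6
  cycle 2: PE[1][1] → acc 3, east 1, south 3
  cycle 3: PE[0][1] → acc 120, east 8, south 6
  cycle 3: PE[1][0] → acc 51, east 8, south 3
  cycle 3: PE[1][1] → acc 39, east 4, south 9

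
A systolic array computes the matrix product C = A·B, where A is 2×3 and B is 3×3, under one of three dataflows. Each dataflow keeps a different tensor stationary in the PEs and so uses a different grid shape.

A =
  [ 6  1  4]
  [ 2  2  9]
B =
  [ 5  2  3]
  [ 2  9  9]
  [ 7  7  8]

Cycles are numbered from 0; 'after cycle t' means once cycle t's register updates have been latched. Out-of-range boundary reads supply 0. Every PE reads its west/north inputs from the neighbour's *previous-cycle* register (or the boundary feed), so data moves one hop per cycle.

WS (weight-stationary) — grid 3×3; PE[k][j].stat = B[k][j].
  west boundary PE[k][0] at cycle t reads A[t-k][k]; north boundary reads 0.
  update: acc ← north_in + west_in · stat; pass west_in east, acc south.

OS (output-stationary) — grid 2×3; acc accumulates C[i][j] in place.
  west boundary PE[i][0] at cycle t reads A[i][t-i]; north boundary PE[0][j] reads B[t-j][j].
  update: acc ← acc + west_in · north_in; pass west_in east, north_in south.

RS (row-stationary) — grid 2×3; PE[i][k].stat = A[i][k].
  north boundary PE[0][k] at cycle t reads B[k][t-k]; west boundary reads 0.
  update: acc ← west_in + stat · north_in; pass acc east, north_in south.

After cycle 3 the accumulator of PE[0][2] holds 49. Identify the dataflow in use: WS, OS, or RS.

dataflow = RS

Under WS (3×3), PE[0][2]:
  cycle 0: PE[0][2] → acc 0, east 0, south 0
  cycle 1: PE[0][2] → acc 0, east 0, south 0
  cycle 2: PE[0][2] → acc 18, east 6, south 18
  cycle 3: PE[0][2] → acc 6, east 2, south 6
Under OS (2×3), PE[0][2]:
  cycle 0: PE[0][2] → acc 0, east 0, south 0
  cycle 1: PE[0][2] → acc 0, east 0, south 0
  cycle 2: PE[0][2] → acc 18, east 6, south 3
  cycle 3: PE[0][2] → acc 27, east 1, south 9
Under RS (2×3), PE[0][2]:
  cycle 0: PE[0][2] → acc 0, east 0, south 0
  cycle 1: PE[0][2] → acc 0, east 0, south 0
  cycle 2: PE[0][2] → acc 60, east 60, south 7
  cycle 3: PE[0][2] → acc 49, east 49, south 7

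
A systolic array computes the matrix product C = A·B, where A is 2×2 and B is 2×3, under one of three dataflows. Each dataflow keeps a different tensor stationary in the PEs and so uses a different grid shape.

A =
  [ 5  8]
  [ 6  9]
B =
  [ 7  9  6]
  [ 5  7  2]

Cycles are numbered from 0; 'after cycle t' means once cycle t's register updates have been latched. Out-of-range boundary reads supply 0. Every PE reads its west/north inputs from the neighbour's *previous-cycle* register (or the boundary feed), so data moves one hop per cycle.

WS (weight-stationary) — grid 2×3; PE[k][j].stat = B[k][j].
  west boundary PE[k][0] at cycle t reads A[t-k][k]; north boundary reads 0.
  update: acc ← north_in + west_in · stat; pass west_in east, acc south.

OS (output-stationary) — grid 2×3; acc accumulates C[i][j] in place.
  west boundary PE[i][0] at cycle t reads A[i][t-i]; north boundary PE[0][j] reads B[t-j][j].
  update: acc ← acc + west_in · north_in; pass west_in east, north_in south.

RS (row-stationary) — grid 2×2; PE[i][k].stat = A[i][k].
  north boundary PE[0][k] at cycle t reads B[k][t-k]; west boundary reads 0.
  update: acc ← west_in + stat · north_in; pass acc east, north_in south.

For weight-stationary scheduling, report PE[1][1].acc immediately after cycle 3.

WS 2×3: PE[1][1] cycle-by-cycle (with neighbour feeds):
  after 0 — PE[0][1] acc=0, pass-E 0, pass-S 0
  after 0 — PE[1][0] acc=0, pass-E 0, pass-S 0
  after 0 — PE[1][1] acc=0, pass-E 0, pass-S 0
  after 1 — PE[0][1] acc=45, pass-E 5, pass-S 45
  after 1 — PE[1][0] acc=75, pass-E 8, pass-S 75
  after 1 — PE[1][1] acc=0, pass-E 0, pass-S 0
  after 2 — PE[0][1] acc=54, pass-E 6, pass-S 54
  after 2 — PE[1][0] acc=87, pass-E 9, pass-S 87
  after 2 — PE[1][1] acc=101, pass-E 8, pass-S 101
  after 3 — PE[0][1] acc=0, pass-E 0, pass-S 0
  after 3 — PE[1][0] acc=0, pass-E 0, pass-S 0
  after 3 — PE[1][1] acc=117, pass-E 9, pass-S 117

PE[1][1].acc = 117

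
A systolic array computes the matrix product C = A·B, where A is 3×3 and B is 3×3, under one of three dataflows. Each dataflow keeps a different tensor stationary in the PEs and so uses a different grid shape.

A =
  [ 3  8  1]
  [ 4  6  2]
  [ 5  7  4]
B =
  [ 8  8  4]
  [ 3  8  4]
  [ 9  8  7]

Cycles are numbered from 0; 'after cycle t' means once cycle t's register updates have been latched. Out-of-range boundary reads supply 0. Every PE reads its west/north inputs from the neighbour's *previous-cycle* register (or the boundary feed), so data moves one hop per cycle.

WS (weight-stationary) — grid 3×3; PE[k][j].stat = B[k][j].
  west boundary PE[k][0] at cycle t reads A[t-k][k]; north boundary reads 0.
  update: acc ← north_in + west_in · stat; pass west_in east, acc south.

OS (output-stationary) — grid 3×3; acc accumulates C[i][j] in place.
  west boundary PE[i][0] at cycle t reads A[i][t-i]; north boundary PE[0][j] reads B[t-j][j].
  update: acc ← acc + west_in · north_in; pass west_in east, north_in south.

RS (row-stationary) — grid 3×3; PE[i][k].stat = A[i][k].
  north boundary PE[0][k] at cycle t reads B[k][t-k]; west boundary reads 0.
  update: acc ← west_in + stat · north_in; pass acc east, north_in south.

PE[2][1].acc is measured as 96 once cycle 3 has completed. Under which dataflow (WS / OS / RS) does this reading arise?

Under WS (3×3), PE[2][1]:
  c0 r2c1: 0 / 0 / 0
  c1 r2c1: 0 / 0 / 0
  c2 r2c1: 0 / 0 / 0
  c3 r2c1: 96 / 1 / 96
Under OS (3×3), PE[2][1]:
  c0 r2c1: 0 / 0 / 0
  c1 r2c1: 0 / 0 / 0
  c2 r2c1: 0 / 0 / 0
  c3 r2c1: 40 / 5 / 8
Under RS (3×3), PE[2][1]:
  c0 r2c1: 0 / 0 / 0
  c1 r2c1: 0 / 0 / 0
  c2 r2c1: 0 / 0 / 0
  c3 r2c1: 61 / 61 / 3

dataflow = WS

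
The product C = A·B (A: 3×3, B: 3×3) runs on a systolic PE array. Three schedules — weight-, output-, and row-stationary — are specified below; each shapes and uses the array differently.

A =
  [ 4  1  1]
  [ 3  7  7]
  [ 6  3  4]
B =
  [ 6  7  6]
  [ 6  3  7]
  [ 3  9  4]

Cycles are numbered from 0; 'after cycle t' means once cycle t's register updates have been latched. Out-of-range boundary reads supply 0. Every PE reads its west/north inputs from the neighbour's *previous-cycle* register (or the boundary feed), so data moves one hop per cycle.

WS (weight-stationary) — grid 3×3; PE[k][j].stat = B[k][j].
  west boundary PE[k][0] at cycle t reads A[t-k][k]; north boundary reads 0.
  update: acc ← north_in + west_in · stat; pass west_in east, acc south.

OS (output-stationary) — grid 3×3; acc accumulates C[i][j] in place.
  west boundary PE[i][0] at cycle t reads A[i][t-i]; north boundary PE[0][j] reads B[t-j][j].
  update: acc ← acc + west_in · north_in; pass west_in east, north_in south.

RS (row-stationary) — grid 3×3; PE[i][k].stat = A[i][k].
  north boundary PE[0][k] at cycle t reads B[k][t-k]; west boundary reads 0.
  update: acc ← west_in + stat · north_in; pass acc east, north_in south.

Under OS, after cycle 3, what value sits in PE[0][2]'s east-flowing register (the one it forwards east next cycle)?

Tracing OS — 3×3 array, target PE[0][2]:
  t=0 PE[0][1]: acc=0 h=0 v=0
  t=0 PE[0][2]: acc=0 h=0 v=0
  t=1 PE[0][1]: acc=28 h=4 v=7
  t=1 PE[0][2]: acc=0 h=0 v=0
  t=2 PE[0][1]: acc=31 h=1 v=3
  t=2 PE[0][2]: acc=24 h=4 v=6
  t=3 PE[0][1]: acc=40 h=1 v=9
  t=3 PE[0][2]: acc=31 h=1 v=7

register = 1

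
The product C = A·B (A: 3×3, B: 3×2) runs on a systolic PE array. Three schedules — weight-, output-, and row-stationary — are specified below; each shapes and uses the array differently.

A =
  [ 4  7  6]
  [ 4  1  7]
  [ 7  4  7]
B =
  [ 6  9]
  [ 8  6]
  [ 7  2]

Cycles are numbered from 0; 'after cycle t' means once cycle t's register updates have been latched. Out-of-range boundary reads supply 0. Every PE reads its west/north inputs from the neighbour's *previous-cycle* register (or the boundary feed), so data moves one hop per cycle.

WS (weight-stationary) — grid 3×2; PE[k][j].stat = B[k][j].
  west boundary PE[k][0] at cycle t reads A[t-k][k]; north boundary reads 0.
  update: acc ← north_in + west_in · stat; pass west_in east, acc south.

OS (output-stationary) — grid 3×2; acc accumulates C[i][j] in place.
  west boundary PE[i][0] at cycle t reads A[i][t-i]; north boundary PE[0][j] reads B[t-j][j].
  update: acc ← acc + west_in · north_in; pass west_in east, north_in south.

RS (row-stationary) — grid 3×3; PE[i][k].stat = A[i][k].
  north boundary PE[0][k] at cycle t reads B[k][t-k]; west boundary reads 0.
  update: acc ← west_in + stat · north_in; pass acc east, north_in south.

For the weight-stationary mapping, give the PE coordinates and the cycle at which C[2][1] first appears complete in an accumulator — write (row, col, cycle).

WS — PE[2][1] is where C[2][1] collects:
  [0] (2,1) acc=0 (h:0 v:0)
  [1] (2,1) acc=0 (h:0 v:0)
  [2] (2,1) acc=0 (h:0 v:0)
  [3] (2,1) acc=90 (h:6 v:90)
  [4] (2,1) acc=56 (h:7 v:56)
  [5] (2,1) acc=101 (h:7 v:101)

(row, col, cycle) = (2, 1, 5)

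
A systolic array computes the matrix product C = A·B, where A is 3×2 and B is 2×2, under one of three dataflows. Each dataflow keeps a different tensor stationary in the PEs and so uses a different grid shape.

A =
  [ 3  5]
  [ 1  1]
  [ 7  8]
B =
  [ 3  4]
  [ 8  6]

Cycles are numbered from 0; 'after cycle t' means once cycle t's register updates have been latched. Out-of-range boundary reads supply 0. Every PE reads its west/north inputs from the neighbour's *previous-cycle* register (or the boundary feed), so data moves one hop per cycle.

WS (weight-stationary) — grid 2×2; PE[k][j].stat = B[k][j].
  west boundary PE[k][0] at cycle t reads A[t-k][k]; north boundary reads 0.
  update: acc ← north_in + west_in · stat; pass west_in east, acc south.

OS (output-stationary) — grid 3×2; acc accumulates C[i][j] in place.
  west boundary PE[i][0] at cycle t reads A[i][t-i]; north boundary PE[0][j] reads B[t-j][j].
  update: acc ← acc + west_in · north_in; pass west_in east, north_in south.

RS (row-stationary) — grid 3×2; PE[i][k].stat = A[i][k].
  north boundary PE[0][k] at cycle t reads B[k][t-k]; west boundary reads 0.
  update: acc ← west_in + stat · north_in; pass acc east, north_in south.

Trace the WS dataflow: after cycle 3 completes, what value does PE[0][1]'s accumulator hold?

Tracing WS — 2×2 array, target PE[0][1]:
  c0 r0c0: 9 / 3 / 9
  c0 r0c1: 0 / 0 / 0
  c1 r0c0: 3 / 1 / 3
  c1 r0c1: 12 / 3 / 12
  c2 r0c0: 21 / 7 / 21
  c2 r0c1: 4 / 1 / 4
  c3 r0c0: 0 / 0 / 0
  c3 r0c1: 28 / 7 / 28

PE[0][1].acc = 28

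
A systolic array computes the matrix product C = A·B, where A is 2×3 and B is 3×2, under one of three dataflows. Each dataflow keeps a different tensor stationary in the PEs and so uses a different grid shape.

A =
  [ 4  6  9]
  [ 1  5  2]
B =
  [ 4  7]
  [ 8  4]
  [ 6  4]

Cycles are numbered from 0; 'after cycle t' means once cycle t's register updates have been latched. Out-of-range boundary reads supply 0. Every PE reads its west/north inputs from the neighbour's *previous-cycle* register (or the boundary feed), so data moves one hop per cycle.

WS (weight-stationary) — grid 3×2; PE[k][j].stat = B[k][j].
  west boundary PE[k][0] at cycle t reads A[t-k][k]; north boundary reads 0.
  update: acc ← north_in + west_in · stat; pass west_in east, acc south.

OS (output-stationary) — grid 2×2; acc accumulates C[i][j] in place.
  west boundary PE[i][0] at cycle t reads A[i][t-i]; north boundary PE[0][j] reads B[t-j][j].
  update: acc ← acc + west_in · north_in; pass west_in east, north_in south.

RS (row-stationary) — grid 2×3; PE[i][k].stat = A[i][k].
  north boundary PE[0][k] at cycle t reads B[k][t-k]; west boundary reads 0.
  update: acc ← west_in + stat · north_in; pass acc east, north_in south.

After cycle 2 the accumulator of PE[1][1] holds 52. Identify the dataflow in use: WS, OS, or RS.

Under WS (3×2), PE[1][1]:
  [0] (1,1) acc=0 (h:0 v:0)
  [1] (1,1) acc=0 (h:0 v:0)
  [2] (1,1) acc=52 (h:6 v:52)
Under OS (2×2), PE[1][1]:
  [0] (1,1) acc=0 (h:0 v:0)
  [1] (1,1) acc=0 (h:0 v:0)
  [2] (1,1) acc=7 (h:1 v:7)
Under RS (2×3), PE[1][1]:
  [0] (1,1) acc=0 (h:0 v:0)
  [1] (1,1) acc=0 (h:0 v:0)
  [2] (1,1) acc=44 (h:44 v:8)

dataflow = WS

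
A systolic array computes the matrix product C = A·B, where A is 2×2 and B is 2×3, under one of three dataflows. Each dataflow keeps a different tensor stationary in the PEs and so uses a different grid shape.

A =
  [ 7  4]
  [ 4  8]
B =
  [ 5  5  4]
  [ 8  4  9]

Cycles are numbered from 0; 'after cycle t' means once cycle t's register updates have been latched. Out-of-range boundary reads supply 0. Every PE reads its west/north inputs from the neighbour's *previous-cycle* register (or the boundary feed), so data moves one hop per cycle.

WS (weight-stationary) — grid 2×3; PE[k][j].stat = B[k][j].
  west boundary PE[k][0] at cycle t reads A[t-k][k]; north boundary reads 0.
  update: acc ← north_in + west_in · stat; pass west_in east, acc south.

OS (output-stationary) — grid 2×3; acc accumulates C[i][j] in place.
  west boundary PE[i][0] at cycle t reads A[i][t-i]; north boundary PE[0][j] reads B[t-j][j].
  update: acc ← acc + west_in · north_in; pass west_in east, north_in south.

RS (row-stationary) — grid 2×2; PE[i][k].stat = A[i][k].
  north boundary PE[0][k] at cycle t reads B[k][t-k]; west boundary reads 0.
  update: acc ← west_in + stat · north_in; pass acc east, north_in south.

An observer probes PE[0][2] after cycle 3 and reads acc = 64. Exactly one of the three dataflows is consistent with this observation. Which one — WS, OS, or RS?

dataflow = OS

Under WS (2×3), PE[0][2]:
  cycle 0: PE[0][2] → acc 0, east 0, south 0
  cycle 1: PE[0][2] → acc 0, east 0, south 0
  cycle 2: PE[0][2] → acc 28, east 7, south 28
  cycle 3: PE[0][2] → acc 16, east 4, south 16
Under OS (2×3), PE[0][2]:
  cycle 0: PE[0][2] → acc 0, east 0, south 0
  cycle 1: PE[0][2] → acc 0, east 0, south 0
  cycle 2: PE[0][2] → acc 28, east 7, south 4
  cycle 3: PE[0][2] → acc 64, east 4, south 9
RS (2×2): PE[0][2] does not exist.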